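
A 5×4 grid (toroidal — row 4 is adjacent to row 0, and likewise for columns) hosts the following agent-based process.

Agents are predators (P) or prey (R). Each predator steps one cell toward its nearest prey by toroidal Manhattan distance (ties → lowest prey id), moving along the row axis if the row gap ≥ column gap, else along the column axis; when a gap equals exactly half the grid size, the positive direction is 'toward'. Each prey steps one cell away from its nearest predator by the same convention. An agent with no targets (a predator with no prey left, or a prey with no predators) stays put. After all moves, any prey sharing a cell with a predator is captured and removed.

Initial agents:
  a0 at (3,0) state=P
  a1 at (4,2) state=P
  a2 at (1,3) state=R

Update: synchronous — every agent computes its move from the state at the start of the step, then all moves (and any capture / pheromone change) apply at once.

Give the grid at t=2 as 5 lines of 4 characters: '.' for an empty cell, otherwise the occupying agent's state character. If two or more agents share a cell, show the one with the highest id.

R..P
P...
....
....
....

t=1: a0@(2,0):P a1@(0,2):P a2@(0,3):R
t=2: a0@(1,0):P a1@(0,3):P a2@(0,0):R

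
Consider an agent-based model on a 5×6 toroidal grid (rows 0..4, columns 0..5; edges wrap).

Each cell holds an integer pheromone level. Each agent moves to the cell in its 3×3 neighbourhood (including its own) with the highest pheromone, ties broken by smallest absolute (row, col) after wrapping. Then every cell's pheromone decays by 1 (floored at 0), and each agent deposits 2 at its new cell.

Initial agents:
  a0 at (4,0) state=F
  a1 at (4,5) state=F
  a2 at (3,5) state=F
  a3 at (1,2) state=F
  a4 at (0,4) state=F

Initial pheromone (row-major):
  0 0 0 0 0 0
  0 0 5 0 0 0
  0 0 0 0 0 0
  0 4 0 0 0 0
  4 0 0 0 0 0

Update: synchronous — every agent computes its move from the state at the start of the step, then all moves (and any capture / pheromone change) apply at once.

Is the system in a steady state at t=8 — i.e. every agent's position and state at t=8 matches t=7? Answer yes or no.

yes

t=1: a0@(3,1) a1@(4,0) a2@(4,0) a3@(1,2) a4@(0,3) | pheromone: 0 0 0 2 0 0 / 0 0 6 0 0 0 / 0 0 0 0 0 0 / 0 5 0 0 0 0 / 7 0 0 0 0 0
t=2: a0@(4,0) a1@(4,0) a2@(4,0) a3@(1,2) a4@(1,2) | pheromone: 0 0 0 1 0 0 / 0 0 9 0 0 0 / 0 0 0 0 0 0 / 0 4 0 0 0 0 / 12 0 0 0 0 0
t=3: a0@(4,0) a1@(4,0) a2@(4,0) a3@(1,2) a4@(1,2) | pheromone: 0 0 0 0 0 0 / 0 0 12 0 0 0 / 0 0 0 0 0 0 / 0 3 0 0 0 0 / 17 0 0 0 0 0
t=4: a0@(4,0) a1@(4,0) a2@(4,0) a3@(1,2) a4@(1,2) | pheromone: 0 0 0 0 0 0 / 0 0 15 0 0 0 / 0 0 0 0 0 0 / 0 2 0 0 0 0 / 22 0 0 0 0 0
t=5: a0@(4,0) a1@(4,0) a2@(4,0) a3@(1,2) a4@(1,2) | pheromone: 0 0 0 0 0 0 / 0 0 18 0 0 0 / 0 0 0 0 0 0 / 0 1 0 0 0 0 / 27 0 0 0 0 0
t=6: a0@(4,0) a1@(4,0) a2@(4,0) a3@(1,2) a4@(1,2) | pheromone: 0 0 0 0 0 0 / 0 0 21 0 0 0 / 0 0 0 0 0 0 / 0 0 0 0 0 0 / 32 0 0 0 0 0
t=7: a0@(4,0) a1@(4,0) a2@(4,0) a3@(1,2) a4@(1,2) | pheromone: 0 0 0 0 0 0 / 0 0 24 0 0 0 / 0 0 0 0 0 0 / 0 0 0 0 0 0 / 37 0 0 0 0 0
t=8: a0@(4,0) a1@(4,0) a2@(4,0) a3@(1,2) a4@(1,2) | pheromone: 0 0 0 0 0 0 / 0 0 27 0 0 0 / 0 0 0 0 0 0 / 0 0 0 0 0 0 / 42 0 0 0 0 0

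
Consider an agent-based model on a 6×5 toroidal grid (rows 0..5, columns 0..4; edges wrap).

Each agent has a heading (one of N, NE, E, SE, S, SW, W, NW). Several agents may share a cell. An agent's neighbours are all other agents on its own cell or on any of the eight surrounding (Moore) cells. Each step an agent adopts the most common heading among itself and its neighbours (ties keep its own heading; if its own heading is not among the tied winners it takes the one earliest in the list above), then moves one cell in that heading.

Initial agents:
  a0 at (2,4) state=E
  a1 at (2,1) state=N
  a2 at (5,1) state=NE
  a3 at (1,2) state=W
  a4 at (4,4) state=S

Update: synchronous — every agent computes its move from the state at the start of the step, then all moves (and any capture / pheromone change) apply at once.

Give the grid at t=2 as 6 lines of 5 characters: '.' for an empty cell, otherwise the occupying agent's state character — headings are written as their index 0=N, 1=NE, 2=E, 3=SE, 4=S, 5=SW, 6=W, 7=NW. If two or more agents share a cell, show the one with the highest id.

t=1: a0@(2,0):E a1@(1,1):N a2@(4,2):NE a3@(1,1):W a4@(5,4):S
t=2: a0@(2,1):E a1@(0,1):N a2@(3,3):NE a3@(1,0):W a4@(0,4):S

.0..4
6....
.2...
...1.
.....
.....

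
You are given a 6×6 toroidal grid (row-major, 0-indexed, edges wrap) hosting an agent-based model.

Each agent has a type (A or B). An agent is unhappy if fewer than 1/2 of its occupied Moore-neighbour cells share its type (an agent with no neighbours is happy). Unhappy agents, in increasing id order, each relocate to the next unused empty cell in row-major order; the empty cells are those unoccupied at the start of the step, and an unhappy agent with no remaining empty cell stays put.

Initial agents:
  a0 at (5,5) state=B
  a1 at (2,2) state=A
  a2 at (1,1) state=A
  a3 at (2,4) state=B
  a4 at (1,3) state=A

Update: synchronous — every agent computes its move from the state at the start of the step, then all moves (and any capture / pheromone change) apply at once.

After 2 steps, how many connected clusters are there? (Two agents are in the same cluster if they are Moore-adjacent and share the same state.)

t=1: a0@(5,5):B a1@(2,2):A a2@(1,1):A a3@(0,0):B a4@(1,3):A
t=2: (unchanged — steady state)

2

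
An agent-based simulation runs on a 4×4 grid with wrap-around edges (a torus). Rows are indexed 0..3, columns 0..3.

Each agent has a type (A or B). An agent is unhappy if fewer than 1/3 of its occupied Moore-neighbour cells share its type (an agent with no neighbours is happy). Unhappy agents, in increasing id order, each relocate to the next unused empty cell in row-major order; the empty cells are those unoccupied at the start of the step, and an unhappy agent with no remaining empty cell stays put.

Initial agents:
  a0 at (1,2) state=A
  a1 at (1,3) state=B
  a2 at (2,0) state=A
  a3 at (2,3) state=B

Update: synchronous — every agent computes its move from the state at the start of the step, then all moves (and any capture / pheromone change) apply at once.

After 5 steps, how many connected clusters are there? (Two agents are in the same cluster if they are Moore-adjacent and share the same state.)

t=1: a0@(0,0):A a1@(1,3):B a2@(0,1):A a3@(2,3):B
t=2: (unchanged — steady state)

2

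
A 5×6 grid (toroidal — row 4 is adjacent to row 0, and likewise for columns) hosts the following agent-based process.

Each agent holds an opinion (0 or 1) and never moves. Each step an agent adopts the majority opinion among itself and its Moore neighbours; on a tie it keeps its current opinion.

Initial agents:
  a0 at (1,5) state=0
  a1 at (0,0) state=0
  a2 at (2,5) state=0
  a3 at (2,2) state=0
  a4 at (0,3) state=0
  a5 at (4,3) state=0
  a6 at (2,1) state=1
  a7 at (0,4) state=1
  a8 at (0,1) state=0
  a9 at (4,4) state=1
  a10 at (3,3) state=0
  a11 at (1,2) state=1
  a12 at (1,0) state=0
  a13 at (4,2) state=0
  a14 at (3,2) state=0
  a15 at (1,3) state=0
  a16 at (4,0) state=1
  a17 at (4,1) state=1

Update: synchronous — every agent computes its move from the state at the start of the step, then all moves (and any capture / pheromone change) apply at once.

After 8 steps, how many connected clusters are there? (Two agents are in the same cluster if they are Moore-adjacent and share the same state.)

t=1: a0@(1,5):0 a1@(0,0):0 a2@(2,5):0 a3@(2,2):0 a4@(0,3):0 a5@(4,3):0 a6@(2,1):0 a7@(0,4):0 a8@(0,1):0 a9@(4,4):0 a10@(3,3):0 a11@(1,2):0 a12@(1,0):0 a13@(4,2):0 a14@(3,2):0 a15@(1,3):0 a16@(4,0):1 a17@(4,1):0
t=2: a0@(1,5):0 a1@(0,0):0 a2@(2,5):0 a3@(2,2):0 a4@(0,3):0 a5@(4,3):0 a6@(2,1):0 a7@(0,4):0 a8@(0,1):0 a9@(4,4):0 a10@(3,3):0 a11@(1,2):0 a12@(1,0):0 a13@(4,2):0 a14@(3,2):0 a15@(1,3):0 a16@(4,0):0 a17@(4,1):0
t=3: (unchanged — steady state)

1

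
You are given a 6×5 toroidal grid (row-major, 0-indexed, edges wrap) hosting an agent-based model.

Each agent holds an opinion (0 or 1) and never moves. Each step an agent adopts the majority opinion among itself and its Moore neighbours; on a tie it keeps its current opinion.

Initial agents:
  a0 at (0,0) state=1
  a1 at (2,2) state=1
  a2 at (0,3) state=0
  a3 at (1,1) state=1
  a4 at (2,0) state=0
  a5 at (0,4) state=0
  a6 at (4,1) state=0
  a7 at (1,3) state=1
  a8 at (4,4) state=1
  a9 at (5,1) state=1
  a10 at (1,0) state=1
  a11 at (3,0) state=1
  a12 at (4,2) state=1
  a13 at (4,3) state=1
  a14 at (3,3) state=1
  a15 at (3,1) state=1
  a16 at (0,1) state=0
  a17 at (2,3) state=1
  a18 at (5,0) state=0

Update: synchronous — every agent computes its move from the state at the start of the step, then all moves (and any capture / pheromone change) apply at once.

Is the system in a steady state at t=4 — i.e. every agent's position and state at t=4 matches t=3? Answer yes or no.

t=1: a0@(0,0):1 a1@(2,2):1 a2@(0,3):0 a3@(1,1):1 a4@(2,0):1 a5@(0,4):0 a6@(4,1):1 a7@(1,3):1 a8@(4,4):1 a9@(5,1):1 a10@(1,0):1 a11@(3,0):1 a12@(4,2):1 a13@(4,3):1 a14@(3,3):1 a15@(3,1):1 a16@(0,1):1 a17@(2,3):1 a18@(5,0):0
t=2: a0@(0,0):1 a1@(2,2):1 a2@(0,3):0 a3@(1,1):1 a4@(2,0):1 a5@(0,4):0 a6@(4,1):1 a7@(1,3):1 a8@(4,4):1 a9@(5,1):1 a10@(1,0):1 a11@(3,0):1 a12@(4,2):1 a13@(4,3):1 a14@(3,3):1 a15@(3,1):1 a16@(0,1):1 a17@(2,3):1 a18@(5,0):1
t=3: a0@(0,0):1 a1@(2,2):1 a2@(0,3):0 a3@(1,1):1 a4@(2,0):1 a5@(0,4):1 a6@(4,1):1 a7@(1,3):1 a8@(4,4):1 a9@(5,1):1 a10@(1,0):1 a11@(3,0):1 a12@(4,2):1 a13@(4,3):1 a14@(3,3):1 a15@(3,1):1 a16@(0,1):1 a17@(2,3):1 a18@(5,0):1
t=4: a0@(0,0):1 a1@(2,2):1 a2@(0,3):1 a3@(1,1):1 a4@(2,0):1 a5@(0,4):1 a6@(4,1):1 a7@(1,3):1 a8@(4,4):1 a9@(5,1):1 a10@(1,0):1 a11@(3,0):1 a12@(4,2):1 a13@(4,3):1 a14@(3,3):1 a15@(3,1):1 a16@(0,1):1 a17@(2,3):1 a18@(5,0):1

no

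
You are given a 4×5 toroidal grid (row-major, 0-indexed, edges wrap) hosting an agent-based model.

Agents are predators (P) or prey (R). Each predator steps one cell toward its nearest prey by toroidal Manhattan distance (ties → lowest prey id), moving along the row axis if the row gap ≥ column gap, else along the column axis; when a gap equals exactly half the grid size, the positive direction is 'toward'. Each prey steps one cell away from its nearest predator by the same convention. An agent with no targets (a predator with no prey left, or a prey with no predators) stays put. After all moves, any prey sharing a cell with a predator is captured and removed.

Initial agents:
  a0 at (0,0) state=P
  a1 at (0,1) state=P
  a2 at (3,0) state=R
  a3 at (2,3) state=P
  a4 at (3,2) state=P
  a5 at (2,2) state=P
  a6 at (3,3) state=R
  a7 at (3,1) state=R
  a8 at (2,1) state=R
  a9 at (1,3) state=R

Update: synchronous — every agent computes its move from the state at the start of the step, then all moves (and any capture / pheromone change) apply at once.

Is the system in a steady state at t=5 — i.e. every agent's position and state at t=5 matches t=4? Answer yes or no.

no

t=1: a0@(3,0):P a1@(3,1):P a2@(2,0):R a3@(3,3):P a4@(3,3):P a5@(2,1):P a6@(0,3):R a8@(2,0):R a9@(0,3):R
t=2: a0@(2,0):P a1@(2,1):P a2@(1,0):R a3@(0,3):P a4@(0,3):P a5@(2,0):P a6@(1,3):R a8@(1,0):R a9@(1,3):R
t=3: a0@(1,0):P a1@(1,1):P a2@(0,0):R a3@(1,3):P a4@(1,3):P a5@(1,0):P a6@(2,3):R a8@(0,0):R a9@(2,3):R
t=4: a0@(0,0):P a1@(0,1):P a2@(3,0):R a3@(2,3):P a4@(2,3):P a5@(0,0):P a6@(3,3):R a8@(3,0):R a9@(3,3):R
t=5: a0@(3,0):P a1@(3,1):P a2@(2,0):R a3@(3,3):P a4@(3,3):P a5@(3,0):P a6@(0,3):R a8@(2,0):R a9@(0,3):R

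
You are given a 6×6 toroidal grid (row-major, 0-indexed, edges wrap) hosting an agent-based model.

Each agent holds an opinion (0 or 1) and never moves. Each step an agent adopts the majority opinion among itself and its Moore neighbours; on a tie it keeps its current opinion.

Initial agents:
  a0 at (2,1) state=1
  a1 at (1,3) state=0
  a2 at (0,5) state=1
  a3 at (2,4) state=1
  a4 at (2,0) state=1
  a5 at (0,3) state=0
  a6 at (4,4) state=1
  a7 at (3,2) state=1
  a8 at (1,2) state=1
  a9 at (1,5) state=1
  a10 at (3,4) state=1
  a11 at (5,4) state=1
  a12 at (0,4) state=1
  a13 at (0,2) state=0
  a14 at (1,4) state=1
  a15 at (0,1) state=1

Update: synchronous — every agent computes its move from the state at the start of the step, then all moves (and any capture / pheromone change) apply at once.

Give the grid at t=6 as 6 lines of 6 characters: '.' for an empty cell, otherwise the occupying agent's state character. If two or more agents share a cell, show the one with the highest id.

t=1: a0@(2,1):1 a1@(1,3):1 a2@(0,5):1 a3@(2,4):1 a4@(2,0):1 a5@(0,3):1 a6@(4,4):1 a7@(3,2):1 a8@(1,2):1 a9@(1,5):1 a10@(3,4):1 a11@(5,4):1 a12@(0,4):1 a13@(0,2):0 a14@(1,4):1 a15@(0,1):1
t=2: a0@(2,1):1 a1@(1,3):1 a2@(0,5):1 a3@(2,4):1 a4@(2,0):1 a5@(0,3):1 a6@(4,4):1 a7@(3,2):1 a8@(1,2):1 a9@(1,5):1 a10@(3,4):1 a11@(5,4):1 a12@(0,4):1 a13@(0,2):1 a14@(1,4):1 a15@(0,1):1
t=3: (unchanged — steady state)

.11111
..1111
11..1.
..1.1.
....1.
....1.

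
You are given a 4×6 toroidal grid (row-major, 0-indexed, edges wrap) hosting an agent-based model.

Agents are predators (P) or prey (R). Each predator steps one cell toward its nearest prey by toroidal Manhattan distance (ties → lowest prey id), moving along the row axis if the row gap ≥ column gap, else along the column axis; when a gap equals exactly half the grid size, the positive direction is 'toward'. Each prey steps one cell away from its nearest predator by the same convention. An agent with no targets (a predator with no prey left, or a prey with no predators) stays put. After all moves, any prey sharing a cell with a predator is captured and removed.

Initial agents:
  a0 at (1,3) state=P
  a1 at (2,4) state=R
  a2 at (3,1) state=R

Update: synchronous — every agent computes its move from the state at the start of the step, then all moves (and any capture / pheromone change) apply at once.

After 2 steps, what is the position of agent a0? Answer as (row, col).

t=1: a0@(2,3):P a1@(3,4):R a2@(2,1):R
t=2: a0@(3,3):P a1@(0,4):R a2@(2,0):R

(3, 3)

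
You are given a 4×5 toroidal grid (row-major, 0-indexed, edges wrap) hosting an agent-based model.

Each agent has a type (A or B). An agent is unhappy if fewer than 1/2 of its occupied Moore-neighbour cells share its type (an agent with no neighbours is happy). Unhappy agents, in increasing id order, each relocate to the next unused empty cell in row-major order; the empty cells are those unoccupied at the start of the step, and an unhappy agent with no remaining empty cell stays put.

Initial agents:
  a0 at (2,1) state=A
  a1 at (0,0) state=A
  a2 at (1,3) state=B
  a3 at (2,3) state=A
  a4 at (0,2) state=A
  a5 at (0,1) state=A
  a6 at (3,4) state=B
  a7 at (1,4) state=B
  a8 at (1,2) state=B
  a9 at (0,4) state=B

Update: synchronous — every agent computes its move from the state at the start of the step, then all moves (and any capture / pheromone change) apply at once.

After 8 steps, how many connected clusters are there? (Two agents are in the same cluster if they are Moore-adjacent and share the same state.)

t=1: a0@(0,3):A a1@(1,0):A a2@(1,3):B a3@(1,1):A a4@(2,0):A a5@(0,1):A a6@(2,2):B a7@(1,4):B a8@(2,4):B a9@(0,4):B
t=2: a0@(0,0):A a1@(1,0):A a2@(1,3):B a3@(1,1):A a4@(2,0):A a5@(0,1):A a6@(2,2):B a7@(1,4):B a8@(2,4):B a9@(0,4):B
t=3: (unchanged — steady state)

2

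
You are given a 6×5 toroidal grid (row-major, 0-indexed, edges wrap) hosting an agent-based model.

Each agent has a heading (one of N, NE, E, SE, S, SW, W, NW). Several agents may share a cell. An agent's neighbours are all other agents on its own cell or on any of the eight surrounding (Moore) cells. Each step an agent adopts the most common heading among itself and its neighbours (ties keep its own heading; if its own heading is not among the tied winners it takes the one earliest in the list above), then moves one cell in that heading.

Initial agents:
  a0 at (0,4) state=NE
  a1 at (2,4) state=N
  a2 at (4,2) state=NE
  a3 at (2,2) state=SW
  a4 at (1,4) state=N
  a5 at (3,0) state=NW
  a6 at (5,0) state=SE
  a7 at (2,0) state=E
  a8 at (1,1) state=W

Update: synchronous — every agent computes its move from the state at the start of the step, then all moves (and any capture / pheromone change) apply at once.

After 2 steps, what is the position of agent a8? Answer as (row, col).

(0, 0)

t=1: a0@(5,0):NE a1@(1,4):N a2@(3,3):NE a3@(3,1):SW a4@(0,4):N a5@(2,4):NW a6@(0,1):SE a7@(1,0):N a8@(1,0):W
t=2: a0@(4,1):NE a1@(0,4):N a2@(2,4):NE a3@(4,0):SW a4@(5,4):N a5@(1,4):N a6@(1,2):SE a7@(0,0):N a8@(0,0):N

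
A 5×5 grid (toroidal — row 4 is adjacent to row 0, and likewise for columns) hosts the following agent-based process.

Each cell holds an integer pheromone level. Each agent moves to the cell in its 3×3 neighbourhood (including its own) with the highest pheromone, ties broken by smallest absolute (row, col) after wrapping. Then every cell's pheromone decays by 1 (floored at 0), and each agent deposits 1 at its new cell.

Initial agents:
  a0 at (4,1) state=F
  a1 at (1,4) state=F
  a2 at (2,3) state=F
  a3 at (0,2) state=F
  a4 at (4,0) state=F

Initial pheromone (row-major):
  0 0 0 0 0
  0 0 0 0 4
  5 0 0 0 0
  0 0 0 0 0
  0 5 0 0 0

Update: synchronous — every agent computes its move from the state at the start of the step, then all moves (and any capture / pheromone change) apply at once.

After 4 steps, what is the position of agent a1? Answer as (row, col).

(2, 0)

t=1: a0@(4,1) a1@(2,0) a2@(1,4) a3@(4,1) a4@(4,1) | pheromone: 0 0 0 0 0 / 0 0 0 0 4 / 5 0 0 0 0 / 0 0 0 0 0 / 0 7 0 0 0
t=2: a0@(4,1) a1@(2,0) a2@(2,0) a3@(4,1) a4@(4,1) | pheromone: 0 0 0 0 0 / 0 0 0 0 3 / 6 0 0 0 0 / 0 0 0 0 0 / 0 9 0 0 0
t=3: a0@(4,1) a1@(2,0) a2@(2,0) a3@(4,1) a4@(4,1) | pheromone: 0 0 0 0 0 / 0 0 0 0 2 / 7 0 0 0 0 / 0 0 0 0 0 / 0 11 0 0 0
t=4: a0@(4,1) a1@(2,0) a2@(2,0) a3@(4,1) a4@(4,1) | pheromone: 0 0 0 0 0 / 0 0 0 0 1 / 8 0 0 0 0 / 0 0 0 0 0 / 0 13 0 0 0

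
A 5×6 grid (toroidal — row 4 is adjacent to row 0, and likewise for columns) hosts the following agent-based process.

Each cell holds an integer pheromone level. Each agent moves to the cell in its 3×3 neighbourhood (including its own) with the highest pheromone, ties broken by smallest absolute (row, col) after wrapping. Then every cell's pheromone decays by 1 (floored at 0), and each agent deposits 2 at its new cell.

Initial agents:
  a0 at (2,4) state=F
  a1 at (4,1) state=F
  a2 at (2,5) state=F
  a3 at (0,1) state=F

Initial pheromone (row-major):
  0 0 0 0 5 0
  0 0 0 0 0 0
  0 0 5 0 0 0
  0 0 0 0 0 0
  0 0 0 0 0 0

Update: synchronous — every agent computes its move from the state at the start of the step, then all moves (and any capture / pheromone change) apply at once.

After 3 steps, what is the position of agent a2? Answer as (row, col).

(0, 0)

t=1: a0@(1,3) a1@(0,0) a2@(1,0) a3@(0,0) | pheromone: 4 0 0 0 4 0 / 2 0 0 2 0 0 / 0 0 4 0 0 0 / 0 0 0 0 0 0 / 0 0 0 0 0 0
t=2: a0@(0,4) a1@(0,0) a2@(0,0) a3@(0,0) | pheromone: 9 0 0 0 5 0 / 1 0 0 1 0 0 / 0 0 3 0 0 0 / 0 0 0 0 0 0 / 0 0 0 0 0 0
t=3: a0@(0,4) a1@(0,0) a2@(0,0) a3@(0,0) | pheromone: 14 0 0 0 6 0 / 0 0 0 0 0 0 / 0 0 2 0 0 0 / 0 0 0 0 0 0 / 0 0 0 0 0 0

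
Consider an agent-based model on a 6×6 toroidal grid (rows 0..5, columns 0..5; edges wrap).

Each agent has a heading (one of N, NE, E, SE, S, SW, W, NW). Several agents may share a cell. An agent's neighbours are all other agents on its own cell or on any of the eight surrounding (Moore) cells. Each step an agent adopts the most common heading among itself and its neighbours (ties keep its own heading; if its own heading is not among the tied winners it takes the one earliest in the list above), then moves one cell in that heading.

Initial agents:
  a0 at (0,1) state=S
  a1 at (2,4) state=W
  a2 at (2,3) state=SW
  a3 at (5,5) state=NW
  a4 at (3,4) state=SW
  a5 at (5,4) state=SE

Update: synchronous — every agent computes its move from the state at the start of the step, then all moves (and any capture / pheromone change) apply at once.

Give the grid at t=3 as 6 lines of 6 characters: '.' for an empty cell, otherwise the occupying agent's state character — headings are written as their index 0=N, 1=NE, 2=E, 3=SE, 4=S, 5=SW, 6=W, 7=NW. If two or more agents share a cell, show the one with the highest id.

.55...
......
.3....
.4....
......
55....

t=1: a0@(1,1):S a1@(3,3):SW a2@(3,2):SW a3@(4,4):NW a4@(4,3):SW a5@(0,5):SE
t=2: a0@(2,1):S a1@(4,2):SW a2@(4,1):SW a3@(5,3):SW a4@(5,2):SW a5@(1,0):SE
t=3: a0@(3,1):S a1@(5,1):SW a2@(5,0):SW a3@(0,2):SW a4@(0,1):SW a5@(2,1):SE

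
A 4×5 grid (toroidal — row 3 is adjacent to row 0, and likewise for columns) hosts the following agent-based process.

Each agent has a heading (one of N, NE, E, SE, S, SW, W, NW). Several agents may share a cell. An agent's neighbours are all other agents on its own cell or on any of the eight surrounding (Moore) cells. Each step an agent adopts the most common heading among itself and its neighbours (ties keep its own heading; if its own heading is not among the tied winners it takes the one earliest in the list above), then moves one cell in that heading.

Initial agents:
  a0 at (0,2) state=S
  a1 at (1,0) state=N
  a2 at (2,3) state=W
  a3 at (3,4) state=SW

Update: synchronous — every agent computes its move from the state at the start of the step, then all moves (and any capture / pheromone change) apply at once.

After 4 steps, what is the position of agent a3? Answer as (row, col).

(3, 0)

t=1: a0@(1,2):S a1@(0,0):N a2@(2,2):W a3@(0,3):SW
t=2: a0@(2,2):S a1@(3,0):N a2@(2,1):W a3@(1,2):SW
t=3: a0@(3,2):S a1@(2,0):N a2@(2,0):W a3@(2,1):SW
t=4: a0@(0,2):S a1@(1,0):N a2@(2,4):W a3@(3,0):SW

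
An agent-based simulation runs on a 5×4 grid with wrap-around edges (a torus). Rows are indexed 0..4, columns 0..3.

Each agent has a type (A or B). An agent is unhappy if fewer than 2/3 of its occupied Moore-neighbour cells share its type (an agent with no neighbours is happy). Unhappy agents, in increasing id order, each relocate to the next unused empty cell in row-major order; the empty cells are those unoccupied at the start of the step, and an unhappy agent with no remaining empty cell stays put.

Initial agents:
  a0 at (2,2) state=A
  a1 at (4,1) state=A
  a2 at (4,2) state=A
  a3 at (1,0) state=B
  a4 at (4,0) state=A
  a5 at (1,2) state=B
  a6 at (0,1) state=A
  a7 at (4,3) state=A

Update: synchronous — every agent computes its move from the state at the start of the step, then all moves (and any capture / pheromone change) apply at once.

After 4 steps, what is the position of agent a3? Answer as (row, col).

t=1: a0@(0,0):A a1@(4,1):A a2@(4,2):A a3@(0,2):B a4@(4,0):A a5@(0,3):B a6@(1,1):A a7@(4,3):A
t=2: a0@(0,0):A a1@(4,1):A a2@(0,1):A a3@(1,0):B a4@(4,0):A a5@(1,2):B a6@(1,3):A a7@(2,0):A
t=3: a0@(0,0):A a1@(4,1):A a2@(0,2):A a3@(0,3):B a4@(4,0):A a5@(1,1):B a6@(2,1):A a7@(2,2):A
t=4: a0@(0,1):A a1@(4,1):A a2@(1,0):A a3@(1,2):B a4@(4,0):A a5@(1,3):B a6@(2,0):A a7@(2,3):A

(1, 2)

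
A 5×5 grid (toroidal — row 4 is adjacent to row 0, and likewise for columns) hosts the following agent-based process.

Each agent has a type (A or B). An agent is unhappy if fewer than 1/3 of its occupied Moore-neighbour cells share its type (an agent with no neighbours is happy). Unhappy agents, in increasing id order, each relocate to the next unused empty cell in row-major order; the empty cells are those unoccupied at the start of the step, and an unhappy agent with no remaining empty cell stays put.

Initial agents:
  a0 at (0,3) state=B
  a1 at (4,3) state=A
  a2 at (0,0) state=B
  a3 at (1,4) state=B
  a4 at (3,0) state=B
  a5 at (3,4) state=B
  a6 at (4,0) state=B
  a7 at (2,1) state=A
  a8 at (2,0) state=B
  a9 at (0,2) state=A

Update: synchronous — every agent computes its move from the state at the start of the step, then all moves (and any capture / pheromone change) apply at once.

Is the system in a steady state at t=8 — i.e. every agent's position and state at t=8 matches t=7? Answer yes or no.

yes

t=1: a0@(0,3):B a1@(4,3):A a2@(0,0):B a3@(1,4):B a4@(3,0):B a5@(3,4):B a6@(4,0):B a7@(0,1):A a8@(2,0):B a9@(0,2):A
t=2: (unchanged — steady state)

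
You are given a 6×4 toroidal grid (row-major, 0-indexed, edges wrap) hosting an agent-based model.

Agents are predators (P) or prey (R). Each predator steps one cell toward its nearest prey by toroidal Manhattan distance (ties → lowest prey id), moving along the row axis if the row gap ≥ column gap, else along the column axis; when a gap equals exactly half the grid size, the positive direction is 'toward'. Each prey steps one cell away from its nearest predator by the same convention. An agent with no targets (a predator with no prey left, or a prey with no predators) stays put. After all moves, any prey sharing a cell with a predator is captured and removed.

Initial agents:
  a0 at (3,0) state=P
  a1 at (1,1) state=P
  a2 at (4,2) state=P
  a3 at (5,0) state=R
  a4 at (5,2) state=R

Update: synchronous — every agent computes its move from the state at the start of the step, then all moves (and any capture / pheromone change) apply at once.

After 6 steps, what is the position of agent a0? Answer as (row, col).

(0, 1)

t=1: a0@(4,0):P a1@(0,1):P a2@(5,2):P a3@(0,0):R a4@(0,2):R
t=2: a0@(5,0):P a1@(0,0):P a2@(0,2):P a3@(0,3):R a4@(0,3):R
t=3: a0@(0,0):P a1@(0,3):P a2@(0,3):P a3@(0,2):R a4@(0,2):R
t=4: a0@(0,1):P a1@(0,2):P a2@(0,2):P
t=5: (unchanged — steady state)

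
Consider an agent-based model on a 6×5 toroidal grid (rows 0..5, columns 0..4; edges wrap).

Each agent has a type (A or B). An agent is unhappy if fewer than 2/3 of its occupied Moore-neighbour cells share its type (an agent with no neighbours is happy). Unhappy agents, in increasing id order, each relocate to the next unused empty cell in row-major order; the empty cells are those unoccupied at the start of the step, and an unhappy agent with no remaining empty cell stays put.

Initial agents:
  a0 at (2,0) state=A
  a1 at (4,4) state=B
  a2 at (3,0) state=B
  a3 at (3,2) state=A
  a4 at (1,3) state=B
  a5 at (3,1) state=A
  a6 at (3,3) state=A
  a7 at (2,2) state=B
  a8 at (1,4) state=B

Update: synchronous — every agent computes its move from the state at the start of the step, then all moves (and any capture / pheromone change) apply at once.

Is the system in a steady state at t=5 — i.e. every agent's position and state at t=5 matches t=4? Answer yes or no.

no

t=1: a0@(0,0):A a1@(0,1):B a2@(0,2):B a3@(3,2):A a4@(1,3):B a5@(0,3):A a6@(0,4):A a7@(1,0):B a8@(1,1):B
t=2: a0@(1,2):A a1@(0,1):B a2@(0,2):B a3@(3,2):A a4@(1,4):B a5@(2,0):A a6@(2,1):A a7@(2,2):B a8@(1,1):B
t=3: a0@(0,0):A a1@(0,1):B a2@(0,2):B a3@(0,3):A a4@(0,4):B a5@(1,0):A a6@(1,3):A a7@(2,3):B a8@(2,4):B
t=4: a0@(1,1):A a1@(1,2):B a2@(1,4):B a3@(2,0):A a4@(2,1):B a5@(2,2):A a6@(3,0):A a7@(3,1):B a8@(3,2):B
t=5: a0@(0,0):A a1@(0,1):B a2@(0,2):B a3@(0,3):A a4@(0,4):B a5@(1,0):A a6@(1,3):A a7@(2,3):B a8@(3,2):B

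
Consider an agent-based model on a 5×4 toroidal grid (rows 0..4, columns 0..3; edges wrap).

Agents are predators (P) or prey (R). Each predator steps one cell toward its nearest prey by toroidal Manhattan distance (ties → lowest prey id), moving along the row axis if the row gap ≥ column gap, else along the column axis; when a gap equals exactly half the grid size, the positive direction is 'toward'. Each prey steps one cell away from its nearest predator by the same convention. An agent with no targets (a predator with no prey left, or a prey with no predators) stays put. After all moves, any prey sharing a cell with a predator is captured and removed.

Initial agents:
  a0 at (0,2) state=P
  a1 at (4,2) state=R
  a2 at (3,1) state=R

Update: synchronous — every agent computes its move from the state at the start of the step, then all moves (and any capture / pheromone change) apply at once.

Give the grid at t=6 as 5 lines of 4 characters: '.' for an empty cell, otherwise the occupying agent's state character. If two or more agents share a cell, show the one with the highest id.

t=1: a0@(4,2):P a1@(3,2):R a2@(2,1):R
t=2: a0@(3,2):P a1@(2,2):R a2@(1,1):R
t=3: a0@(2,2):P a1@(1,2):R a2@(0,1):R
t=4: a0@(1,2):P a1@(0,2):R a2@(4,1):R
t=5: a0@(0,2):P a1@(4,2):R a2@(3,1):R
t=6: a0@(4,2):P a1@(3,2):R a2@(2,1):R

....
....
.R..
..R.
..P.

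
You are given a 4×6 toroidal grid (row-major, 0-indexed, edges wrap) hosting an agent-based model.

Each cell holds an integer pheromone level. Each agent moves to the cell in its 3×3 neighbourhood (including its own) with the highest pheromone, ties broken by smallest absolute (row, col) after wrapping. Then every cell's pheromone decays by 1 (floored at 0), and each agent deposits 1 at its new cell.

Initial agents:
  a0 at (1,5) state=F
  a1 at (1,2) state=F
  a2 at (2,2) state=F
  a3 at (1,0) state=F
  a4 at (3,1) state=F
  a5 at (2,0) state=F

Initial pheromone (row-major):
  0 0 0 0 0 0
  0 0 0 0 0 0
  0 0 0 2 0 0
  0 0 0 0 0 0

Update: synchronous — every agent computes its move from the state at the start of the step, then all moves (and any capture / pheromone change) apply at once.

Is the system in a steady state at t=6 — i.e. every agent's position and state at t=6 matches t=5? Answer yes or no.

t=1: a0@(0,0) a1@(2,3) a2@(2,3) a3@(0,0) a4@(0,0) a5@(1,0) | pheromone: 3 0 0 0 0 0 / 1 0 0 0 0 0 / 0 0 0 3 0 0 / 0 0 0 0 0 0
t=2: a0@(0,0) a1@(2,3) a2@(2,3) a3@(0,0) a4@(0,0) a5@(0,0) | pheromone: 6 0 0 0 0 0 / 0 0 0 0 0 0 / 0 0 0 4 0 0 / 0 0 0 0 0 0
t=3: a0@(0,0) a1@(2,3) a2@(2,3) a3@(0,0) a4@(0,0) a5@(0,0) | pheromone: 9 0 0 0 0 0 / 0 0 0 0 0 0 / 0 0 0 5 0 0 / 0 0 0 0 0 0
t=4: a0@(0,0) a1@(2,3) a2@(2,3) a3@(0,0) a4@(0,0) a5@(0,0) | pheromone: 12 0 0 0 0 0 / 0 0 0 0 0 0 / 0 0 0 6 0 0 / 0 0 0 0 0 0
t=5: a0@(0,0) a1@(2,3) a2@(2,3) a3@(0,0) a4@(0,0) a5@(0,0) | pheromone: 15 0 0 0 0 0 / 0 0 0 0 0 0 / 0 0 0 7 0 0 / 0 0 0 0 0 0
t=6: a0@(0,0) a1@(2,3) a2@(2,3) a3@(0,0) a4@(0,0) a5@(0,0) | pheromone: 18 0 0 0 0 0 / 0 0 0 0 0 0 / 0 0 0 8 0 0 / 0 0 0 0 0 0

yes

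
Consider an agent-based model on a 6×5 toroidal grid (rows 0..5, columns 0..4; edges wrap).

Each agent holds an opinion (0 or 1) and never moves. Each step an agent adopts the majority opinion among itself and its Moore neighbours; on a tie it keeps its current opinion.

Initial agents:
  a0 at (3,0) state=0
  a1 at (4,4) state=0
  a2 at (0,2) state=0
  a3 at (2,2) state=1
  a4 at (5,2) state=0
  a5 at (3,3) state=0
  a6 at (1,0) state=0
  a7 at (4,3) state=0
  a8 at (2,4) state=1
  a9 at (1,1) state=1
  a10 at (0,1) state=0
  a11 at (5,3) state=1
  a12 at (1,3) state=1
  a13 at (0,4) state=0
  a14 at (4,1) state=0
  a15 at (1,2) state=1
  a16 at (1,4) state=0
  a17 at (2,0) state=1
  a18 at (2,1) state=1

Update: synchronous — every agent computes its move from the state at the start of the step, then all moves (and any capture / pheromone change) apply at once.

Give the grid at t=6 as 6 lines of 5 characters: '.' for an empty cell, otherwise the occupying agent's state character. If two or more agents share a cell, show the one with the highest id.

.01.0
01110
011.0
0..0.
.0.00
..00.

t=1: a0@(3,0):0 a1@(4,4):0 a2@(0,2):1 a3@(2,2):1 a4@(5,2):0 a5@(3,3):0 a6@(1,0):0 a7@(4,3):0 a8@(2,4):0 a9@(1,1):1 a10@(0,1):0 a11@(5,3):0 a12@(1,3):1 a13@(0,4):0 a14@(4,1):0 a15@(1,2):1 a16@(1,4):0 a17@(2,0):1 a18@(2,1):1
t=2: a0@(3,0):0 a1@(4,4):0 a2@(0,2):1 a3@(2,2):1 a4@(5,2):0 a5@(3,3):0 a6@(1,0):0 a7@(4,3):0 a8@(2,4):0 a9@(1,1):1 a10@(0,1):0 a11@(5,3):0 a12@(1,3):1 a13@(0,4):0 a14@(4,1):0 a15@(1,2):1 a16@(1,4):0 a17@(2,0):0 a18@(2,1):1
t=3: (unchanged — steady state)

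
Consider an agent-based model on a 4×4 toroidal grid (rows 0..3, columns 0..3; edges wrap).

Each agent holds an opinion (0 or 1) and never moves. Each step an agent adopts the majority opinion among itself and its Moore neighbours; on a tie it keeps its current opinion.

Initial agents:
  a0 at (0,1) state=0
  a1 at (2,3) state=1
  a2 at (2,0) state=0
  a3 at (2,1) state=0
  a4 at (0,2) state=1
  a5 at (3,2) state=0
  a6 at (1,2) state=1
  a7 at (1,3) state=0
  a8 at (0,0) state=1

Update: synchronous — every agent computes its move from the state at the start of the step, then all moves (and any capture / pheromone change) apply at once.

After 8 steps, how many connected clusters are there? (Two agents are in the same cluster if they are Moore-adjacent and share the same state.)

t=1: a0@(0,1):1 a1@(2,3):0 a2@(2,0):0 a3@(2,1):0 a4@(0,2):0 a5@(3,2):0 a6@(1,2):1 a7@(1,3):1 a8@(0,0):0
t=2: a0@(0,1):0 a1@(2,3):0 a2@(2,0):0 a3@(2,1):0 a4@(0,2):1 a5@(3,2):0 a6@(1,2):1 a7@(1,3):0 a8@(0,0):1
t=3: a0@(0,1):1 a1@(2,3):0 a2@(2,0):0 a3@(2,1):0 a4@(0,2):0 a5@(3,2):0 a6@(1,2):0 a7@(1,3):0 a8@(0,0):0
t=4: a0@(0,1):0 a1@(2,3):0 a2@(2,0):0 a3@(2,1):0 a4@(0,2):0 a5@(3,2):0 a6@(1,2):0 a7@(1,3):0 a8@(0,0):0
t=5: (unchanged — steady state)

1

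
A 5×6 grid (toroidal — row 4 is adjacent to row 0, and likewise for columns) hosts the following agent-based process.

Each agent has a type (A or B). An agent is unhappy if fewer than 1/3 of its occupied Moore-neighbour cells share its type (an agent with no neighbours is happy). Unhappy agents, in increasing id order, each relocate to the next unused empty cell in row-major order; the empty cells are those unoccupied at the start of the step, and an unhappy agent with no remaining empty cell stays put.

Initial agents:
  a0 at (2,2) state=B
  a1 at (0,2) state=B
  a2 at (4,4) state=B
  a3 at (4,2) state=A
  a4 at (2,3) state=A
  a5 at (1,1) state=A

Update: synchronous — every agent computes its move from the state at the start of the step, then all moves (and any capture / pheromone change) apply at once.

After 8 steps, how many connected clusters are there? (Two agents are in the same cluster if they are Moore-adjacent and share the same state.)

t=1: a0@(0,0):B a1@(0,1):B a2@(4,4):B a3@(0,3):A a4@(0,4):A a5@(0,5):A
t=2: a0@(0,0):B a1@(0,1):B a2@(0,2):B a3@(0,3):A a4@(0,4):A a5@(0,5):A
t=3: (unchanged — steady state)

2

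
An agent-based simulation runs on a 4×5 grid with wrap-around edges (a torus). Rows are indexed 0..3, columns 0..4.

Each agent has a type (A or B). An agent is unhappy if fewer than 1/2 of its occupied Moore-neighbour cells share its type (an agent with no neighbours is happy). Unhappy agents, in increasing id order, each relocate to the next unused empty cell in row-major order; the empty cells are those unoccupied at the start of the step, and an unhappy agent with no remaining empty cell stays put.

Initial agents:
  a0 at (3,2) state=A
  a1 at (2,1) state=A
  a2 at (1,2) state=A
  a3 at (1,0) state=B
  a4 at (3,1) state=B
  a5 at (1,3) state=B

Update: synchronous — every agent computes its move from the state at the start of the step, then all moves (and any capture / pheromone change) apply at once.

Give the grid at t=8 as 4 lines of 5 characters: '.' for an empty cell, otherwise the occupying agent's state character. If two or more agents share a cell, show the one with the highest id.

BBAAA
B....
.....
.....

t=1: a0@(3,2):A a1@(2,1):A a2@(1,2):A a3@(0,0):B a4@(0,1):B a5@(0,2):B
t=2: a0@(0,3):A a1@(2,1):A a2@(0,4):A a3@(0,0):B a4@(0,1):B a5@(1,0):B
t=3: a0@(0,3):A a1@(0,2):A a2@(1,1):A a3@(0,0):B a4@(0,1):B a5@(1,0):B
t=4: a0@(0,3):A a1@(0,2):A a2@(0,4):A a3@(0,0):B a4@(0,1):B a5@(1,0):B
t=5: a0@(0,3):A a1@(0,2):A a2@(1,1):A a3@(0,0):B a4@(0,1):B a5@(1,0):B
t=6: a0@(0,3):A a1@(0,2):A a2@(0,4):A a3@(0,0):B a4@(0,1):B a5@(1,0):B
t=7: a0@(0,3):A a1@(0,2):A a2@(1,1):A a3@(0,0):B a4@(0,1):B a5@(1,0):B
t=8: a0@(0,3):A a1@(0,2):A a2@(0,4):A a3@(0,0):B a4@(0,1):B a5@(1,0):B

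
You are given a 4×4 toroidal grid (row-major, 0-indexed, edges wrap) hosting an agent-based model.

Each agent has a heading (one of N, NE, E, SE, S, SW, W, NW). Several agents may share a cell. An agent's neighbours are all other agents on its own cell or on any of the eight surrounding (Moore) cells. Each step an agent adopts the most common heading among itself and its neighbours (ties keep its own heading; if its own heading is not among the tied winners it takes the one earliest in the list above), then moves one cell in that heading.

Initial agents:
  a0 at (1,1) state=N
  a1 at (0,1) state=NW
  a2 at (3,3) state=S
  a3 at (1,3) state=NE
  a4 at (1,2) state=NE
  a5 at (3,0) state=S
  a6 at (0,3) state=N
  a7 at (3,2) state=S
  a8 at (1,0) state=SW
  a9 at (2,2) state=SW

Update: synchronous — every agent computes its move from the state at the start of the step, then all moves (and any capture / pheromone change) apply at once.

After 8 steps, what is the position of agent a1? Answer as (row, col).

(0, 1)

t=1: a0@(2,0):SW a1@(1,1):S a2@(0,3):S a3@(0,0):NE a4@(0,3):NE a5@(0,0):S a6@(1,3):S a7@(0,2):S a8@(0,0):N a9@(1,3):NE
t=2: a0@(3,0):S a1@(2,1):S a2@(1,3):S a3@(1,0):S a4@(1,3):S a5@(1,0):S a6@(2,3):S a7@(1,2):S a8@(1,0):S a9@(2,3):S
t=3: a0@(0,0):S a1@(3,1):S a2@(2,3):S a3@(2,0):S a4@(2,3):S a5@(2,0):S a6@(3,3):S a7@(2,2):S a8@(2,0):S a9@(3,3):S
t=4: a0@(1,0):S a1@(0,1):S a2@(3,3):S a3@(3,0):S a4@(3,3):S a5@(3,0):S a6@(0,3):S a7@(3,2):S a8@(3,0):S a9@(0,3):S
t=5: a0@(2,0):S a1@(1,1):S a2@(0,3):S a3@(0,0):S a4@(0,3):S a5@(0,0):S a6@(1,3):S a7@(0,2):S a8@(0,0):S a9@(1,3):S
t=6: a0@(3,0):S a1@(2,1):S a2@(1,3):S a3@(1,0):S a4@(1,3):S a5@(1,0):S a6@(2,3):S a7@(1,2):S a8@(1,0):S a9@(2,3):S
t=7: a0@(0,0):S a1@(3,1):S a2@(2,3):S a3@(2,0):S a4@(2,3):S a5@(2,0):S a6@(3,3):S a7@(2,2):S a8@(2,0):S a9@(3,3):S
t=8: a0@(1,0):S a1@(0,1):S a2@(3,3):S a3@(3,0):S a4@(3,3):S a5@(3,0):S a6@(0,3):S a7@(3,2):S a8@(3,0):S a9@(0,3):S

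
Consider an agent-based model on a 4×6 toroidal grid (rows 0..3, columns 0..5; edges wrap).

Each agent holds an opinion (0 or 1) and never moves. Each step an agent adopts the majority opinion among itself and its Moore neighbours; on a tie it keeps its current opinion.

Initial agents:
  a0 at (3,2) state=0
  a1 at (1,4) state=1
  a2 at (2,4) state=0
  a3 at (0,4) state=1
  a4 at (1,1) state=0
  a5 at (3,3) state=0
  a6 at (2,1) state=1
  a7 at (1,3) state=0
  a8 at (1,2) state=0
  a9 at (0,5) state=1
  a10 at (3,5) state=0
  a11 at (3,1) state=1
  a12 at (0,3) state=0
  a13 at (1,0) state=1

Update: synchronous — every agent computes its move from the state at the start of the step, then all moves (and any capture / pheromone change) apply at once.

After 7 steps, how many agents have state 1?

3

t=1: a0@(3,2):0 a1@(1,4):1 a2@(2,4):0 a3@(0,4):0 a4@(1,1):0 a5@(3,3):0 a6@(2,1):1 a7@(1,3):0 a8@(1,2):0 a9@(0,5):1 a10@(3,5):0 a11@(3,1):1 a12@(0,3):0 a13@(1,0):1
t=2: a0@(3,2):0 a1@(1,4):0 a2@(2,4):0 a3@(0,4):0 a4@(1,1):0 a5@(3,3):0 a6@(2,1):1 a7@(1,3):0 a8@(1,2):0 a9@(0,5):1 a10@(3,5):0 a11@(3,1):1 a12@(0,3):0 a13@(1,0):1
t=3: a0@(3,2):0 a1@(1,4):0 a2@(2,4):0 a3@(0,4):0 a4@(1,1):0 a5@(3,3):0 a6@(2,1):1 a7@(1,3):0 a8@(1,2):0 a9@(0,5):0 a10@(3,5):0 a11@(3,1):1 a12@(0,3):0 a13@(1,0):1
t=4: (unchanged — steady state)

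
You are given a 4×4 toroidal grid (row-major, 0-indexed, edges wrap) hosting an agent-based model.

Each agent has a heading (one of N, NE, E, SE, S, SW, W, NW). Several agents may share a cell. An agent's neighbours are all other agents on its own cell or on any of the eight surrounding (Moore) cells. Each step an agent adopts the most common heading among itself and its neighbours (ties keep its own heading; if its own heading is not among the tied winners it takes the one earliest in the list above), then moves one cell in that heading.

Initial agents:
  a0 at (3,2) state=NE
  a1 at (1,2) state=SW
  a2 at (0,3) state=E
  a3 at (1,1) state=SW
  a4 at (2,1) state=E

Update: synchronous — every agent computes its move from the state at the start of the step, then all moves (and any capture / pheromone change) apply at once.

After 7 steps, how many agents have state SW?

5

t=1: a0@(3,3):E a1@(2,1):SW a2@(0,0):E a3@(2,0):SW a4@(3,0):SW
t=2: a0@(3,0):E a1@(3,0):SW a2@(0,1):E a3@(3,3):SW a4@(0,3):SW
t=3: a0@(0,3):SW a1@(0,3):SW a2@(0,2):E a3@(0,2):SW a4@(1,2):SW
t=4: a0@(1,2):SW a1@(1,2):SW a2@(1,1):SW a3@(1,1):SW a4@(2,1):SW
t=5: a0@(2,1):SW a1@(2,1):SW a2@(2,0):SW a3@(2,0):SW a4@(3,0):SW
t=6: a0@(3,0):SW a1@(3,0):SW a2@(3,3):SW a3@(3,3):SW a4@(0,3):SW
t=7: a0@(0,3):SW a1@(0,3):SW a2@(0,2):SW a3@(0,2):SW a4@(1,2):SW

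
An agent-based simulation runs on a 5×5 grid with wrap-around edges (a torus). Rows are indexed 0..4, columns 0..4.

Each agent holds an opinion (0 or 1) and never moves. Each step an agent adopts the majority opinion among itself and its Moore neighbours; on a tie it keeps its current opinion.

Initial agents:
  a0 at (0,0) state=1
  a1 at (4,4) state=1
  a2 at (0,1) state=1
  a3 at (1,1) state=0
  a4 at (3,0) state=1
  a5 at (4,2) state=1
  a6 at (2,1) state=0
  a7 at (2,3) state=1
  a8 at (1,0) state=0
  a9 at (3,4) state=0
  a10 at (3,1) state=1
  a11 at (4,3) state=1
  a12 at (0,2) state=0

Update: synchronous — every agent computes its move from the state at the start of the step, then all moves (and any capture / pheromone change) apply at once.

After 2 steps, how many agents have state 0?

t=1: a0@(0,0):1 a1@(4,4):1 a2@(0,1):1 a3@(1,1):0 a4@(3,0):1 a5@(4,2):1 a6@(2,1):0 a7@(2,3):1 a8@(1,0):0 a9@(3,4):1 a10@(3,1):1 a11@(4,3):1 a12@(0,2):1
t=2: (unchanged — steady state)

3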